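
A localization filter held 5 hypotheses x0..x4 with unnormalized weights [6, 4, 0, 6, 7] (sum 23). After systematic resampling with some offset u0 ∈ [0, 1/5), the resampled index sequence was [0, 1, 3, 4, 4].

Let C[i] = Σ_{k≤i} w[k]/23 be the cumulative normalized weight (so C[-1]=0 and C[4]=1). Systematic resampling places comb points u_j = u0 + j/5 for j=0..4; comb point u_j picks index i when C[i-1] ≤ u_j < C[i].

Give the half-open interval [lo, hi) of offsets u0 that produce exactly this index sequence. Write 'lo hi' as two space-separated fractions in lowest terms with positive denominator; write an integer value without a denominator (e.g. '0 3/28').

C = [6/23, 10/23, 10/23, 16/23, 1]
j=0 picked index 0: u0 ∈ [0, 6/23)
j=1 picked index 1: u0 ∈ [7/115, 27/115)
j=2 picked index 3: u0 ∈ [4/115, 34/115)
j=3 picked index 4: u0 ∈ [11/115, 2/5)
j=4 picked index 4: u0 ∈ [-12/115, 1/5)
intersection: [11/115, 1/5)

11/115 1/5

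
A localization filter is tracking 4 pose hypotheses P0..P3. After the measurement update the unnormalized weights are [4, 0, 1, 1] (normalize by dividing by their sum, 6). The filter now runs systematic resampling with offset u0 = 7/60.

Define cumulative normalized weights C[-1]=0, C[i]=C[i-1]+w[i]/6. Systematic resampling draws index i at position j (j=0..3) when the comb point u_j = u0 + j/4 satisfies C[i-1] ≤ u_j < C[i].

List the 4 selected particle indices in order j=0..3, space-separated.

C = [2/3, 2/3, 5/6, 1]
j=0: u_0=7/60 ∈ [0, 2/3) → index 0
j=1: u_1=11/30 ∈ [0, 2/3) → index 0
j=2: u_2=37/60 ∈ [0, 2/3) → index 0
j=3: u_3=13/15 ∈ [5/6, 1) → index 3

0 0 0 3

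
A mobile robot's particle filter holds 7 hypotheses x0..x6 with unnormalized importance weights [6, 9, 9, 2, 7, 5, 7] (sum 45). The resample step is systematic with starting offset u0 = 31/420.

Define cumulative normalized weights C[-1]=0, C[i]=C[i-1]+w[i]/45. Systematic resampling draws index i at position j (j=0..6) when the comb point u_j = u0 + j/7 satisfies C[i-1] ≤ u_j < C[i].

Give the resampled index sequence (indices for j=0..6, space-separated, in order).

0 1 2 2 4 5 6

C = [2/15, 1/3, 8/15, 26/45, 11/15, 38/45, 1]
j=0: u_0=31/420 ∈ [0, 2/15) → index 0
j=1: u_1=13/60 ∈ [2/15, 1/3) → index 1
j=2: u_2=151/420 ∈ [1/3, 8/15) → index 2
j=3: u_3=211/420 ∈ [1/3, 8/15) → index 2
j=4: u_4=271/420 ∈ [26/45, 11/15) → index 4
j=5: u_5=331/420 ∈ [11/15, 38/45) → index 5
j=6: u_6=391/420 ∈ [38/45, 1) → index 6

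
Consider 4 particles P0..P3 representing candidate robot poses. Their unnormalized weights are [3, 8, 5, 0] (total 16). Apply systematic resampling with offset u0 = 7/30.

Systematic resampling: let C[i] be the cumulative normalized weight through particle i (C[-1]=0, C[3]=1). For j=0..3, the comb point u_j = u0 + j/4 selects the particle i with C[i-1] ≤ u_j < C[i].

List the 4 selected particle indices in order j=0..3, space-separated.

1 1 2 2

C = [3/16, 11/16, 1, 1]
j=0: u_0=7/30 ∈ [3/16, 11/16) → index 1
j=1: u_1=29/60 ∈ [3/16, 11/16) → index 1
j=2: u_2=11/15 ∈ [11/16, 1) → index 2
j=3: u_3=59/60 ∈ [11/16, 1) → index 2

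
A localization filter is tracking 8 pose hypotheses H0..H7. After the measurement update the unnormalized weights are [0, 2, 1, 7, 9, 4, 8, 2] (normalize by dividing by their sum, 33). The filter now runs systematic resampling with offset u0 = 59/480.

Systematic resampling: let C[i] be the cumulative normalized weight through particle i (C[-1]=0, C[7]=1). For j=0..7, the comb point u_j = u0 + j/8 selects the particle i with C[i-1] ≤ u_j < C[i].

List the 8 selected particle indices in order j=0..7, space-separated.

3 3 4 4 5 6 6 7

C = [0, 2/33, 1/11, 10/33, 19/33, 23/33, 31/33, 1]
j=0: u_0=59/480 ∈ [1/11, 10/33) → index 3
j=1: u_1=119/480 ∈ [1/11, 10/33) → index 3
j=2: u_2=179/480 ∈ [10/33, 19/33) → index 4
j=3: u_3=239/480 ∈ [10/33, 19/33) → index 4
j=4: u_4=299/480 ∈ [19/33, 23/33) → index 5
j=5: u_5=359/480 ∈ [23/33, 31/33) → index 6
j=6: u_6=419/480 ∈ [23/33, 31/33) → index 6
j=7: u_7=479/480 ∈ [31/33, 1) → index 7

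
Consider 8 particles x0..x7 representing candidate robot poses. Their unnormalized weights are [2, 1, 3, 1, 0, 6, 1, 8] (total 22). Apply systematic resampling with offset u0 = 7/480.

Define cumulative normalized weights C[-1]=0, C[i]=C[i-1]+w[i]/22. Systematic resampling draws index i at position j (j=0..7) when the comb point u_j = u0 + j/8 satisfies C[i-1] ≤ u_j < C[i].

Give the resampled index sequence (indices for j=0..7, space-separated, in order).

C = [1/11, 3/22, 3/11, 7/22, 7/22, 13/22, 7/11, 1]
j=0: u_0=7/480 ∈ [0, 1/11) → index 0
j=1: u_1=67/480 ∈ [3/22, 3/11) → index 2
j=2: u_2=127/480 ∈ [3/22, 3/11) → index 2
j=3: u_3=187/480 ∈ [7/22, 13/22) → index 5
j=4: u_4=247/480 ∈ [7/22, 13/22) → index 5
j=5: u_5=307/480 ∈ [7/11, 1) → index 7
j=6: u_6=367/480 ∈ [7/11, 1) → index 7
j=7: u_7=427/480 ∈ [7/11, 1) → index 7

0 2 2 5 5 7 7 7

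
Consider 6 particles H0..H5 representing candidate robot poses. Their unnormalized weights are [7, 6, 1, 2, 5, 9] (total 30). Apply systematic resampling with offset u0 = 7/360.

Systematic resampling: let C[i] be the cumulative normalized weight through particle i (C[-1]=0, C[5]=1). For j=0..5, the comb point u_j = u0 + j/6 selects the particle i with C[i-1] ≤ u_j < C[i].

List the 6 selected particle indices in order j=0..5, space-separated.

0 0 1 3 4 5

C = [7/30, 13/30, 7/15, 8/15, 7/10, 1]
j=0: u_0=7/360 ∈ [0, 7/30) → index 0
j=1: u_1=67/360 ∈ [0, 7/30) → index 0
j=2: u_2=127/360 ∈ [7/30, 13/30) → index 1
j=3: u_3=187/360 ∈ [7/15, 8/15) → index 3
j=4: u_4=247/360 ∈ [8/15, 7/10) → index 4
j=5: u_5=307/360 ∈ [7/10, 1) → index 5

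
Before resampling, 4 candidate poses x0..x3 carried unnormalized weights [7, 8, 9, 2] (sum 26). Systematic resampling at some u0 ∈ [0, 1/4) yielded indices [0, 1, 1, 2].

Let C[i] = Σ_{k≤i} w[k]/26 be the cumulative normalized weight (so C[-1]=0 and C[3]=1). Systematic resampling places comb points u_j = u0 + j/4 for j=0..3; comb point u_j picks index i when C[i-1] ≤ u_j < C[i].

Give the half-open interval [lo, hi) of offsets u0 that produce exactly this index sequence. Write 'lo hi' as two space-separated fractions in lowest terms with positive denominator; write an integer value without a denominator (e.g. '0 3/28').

1/52 1/13

C = [7/26, 15/26, 12/13, 1]
j=0 picked index 0: u0 ∈ [0, 7/26)
j=1 picked index 1: u0 ∈ [1/52, 17/52)
j=2 picked index 1: u0 ∈ [-3/13, 1/13)
j=3 picked index 2: u0 ∈ [-9/52, 9/52)
intersection: [1/52, 1/13)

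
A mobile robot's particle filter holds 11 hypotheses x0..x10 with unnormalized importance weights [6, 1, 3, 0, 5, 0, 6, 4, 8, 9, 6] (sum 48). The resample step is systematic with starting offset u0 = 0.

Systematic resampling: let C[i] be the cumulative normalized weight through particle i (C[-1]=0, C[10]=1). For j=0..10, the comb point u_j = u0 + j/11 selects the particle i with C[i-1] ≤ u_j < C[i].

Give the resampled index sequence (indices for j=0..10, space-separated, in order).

0 0 2 4 6 7 8 8 9 9 10

C = [1/8, 7/48, 5/24, 5/24, 5/16, 5/16, 7/16, 25/48, 11/16, 7/8, 1]
j=0: u_0=0 ∈ [0, 1/8) → index 0
j=1: u_1=1/11 ∈ [0, 1/8) → index 0
j=2: u_2=2/11 ∈ [7/48, 5/24) → index 2
j=3: u_3=3/11 ∈ [5/24, 5/16) → index 4
j=4: u_4=4/11 ∈ [5/16, 7/16) → index 6
j=5: u_5=5/11 ∈ [7/16, 25/48) → index 7
j=6: u_6=6/11 ∈ [25/48, 11/16) → index 8
j=7: u_7=7/11 ∈ [25/48, 11/16) → index 8
j=8: u_8=8/11 ∈ [11/16, 7/8) → index 9
j=9: u_9=9/11 ∈ [11/16, 7/8) → index 9
j=10: u_10=10/11 ∈ [7/8, 1) → index 10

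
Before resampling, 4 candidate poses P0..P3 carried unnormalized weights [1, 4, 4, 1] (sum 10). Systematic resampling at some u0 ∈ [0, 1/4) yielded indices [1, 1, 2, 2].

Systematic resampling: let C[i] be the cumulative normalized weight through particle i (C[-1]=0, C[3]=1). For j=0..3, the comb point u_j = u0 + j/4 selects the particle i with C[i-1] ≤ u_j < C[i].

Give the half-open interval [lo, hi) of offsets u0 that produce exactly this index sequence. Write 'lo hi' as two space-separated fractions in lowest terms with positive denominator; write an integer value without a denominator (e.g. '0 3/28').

C = [1/10, 1/2, 9/10, 1]
j=0 picked index 1: u0 ∈ [1/10, 1/2)
j=1 picked index 1: u0 ∈ [-3/20, 1/4)
j=2 picked index 2: u0 ∈ [0, 2/5)
j=3 picked index 2: u0 ∈ [-1/4, 3/20)
intersection: [1/10, 3/20)

1/10 3/20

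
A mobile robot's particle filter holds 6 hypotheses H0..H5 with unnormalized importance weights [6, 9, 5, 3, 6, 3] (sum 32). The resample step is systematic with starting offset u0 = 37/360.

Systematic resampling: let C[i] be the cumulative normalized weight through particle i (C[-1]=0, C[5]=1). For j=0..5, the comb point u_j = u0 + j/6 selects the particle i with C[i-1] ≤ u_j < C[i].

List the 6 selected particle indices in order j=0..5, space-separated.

C = [3/16, 15/32, 5/8, 23/32, 29/32, 1]
j=0: u_0=37/360 ∈ [0, 3/16) → index 0
j=1: u_1=97/360 ∈ [3/16, 15/32) → index 1
j=2: u_2=157/360 ∈ [3/16, 15/32) → index 1
j=3: u_3=217/360 ∈ [15/32, 5/8) → index 2
j=4: u_4=277/360 ∈ [23/32, 29/32) → index 4
j=5: u_5=337/360 ∈ [29/32, 1) → index 5

0 1 1 2 4 5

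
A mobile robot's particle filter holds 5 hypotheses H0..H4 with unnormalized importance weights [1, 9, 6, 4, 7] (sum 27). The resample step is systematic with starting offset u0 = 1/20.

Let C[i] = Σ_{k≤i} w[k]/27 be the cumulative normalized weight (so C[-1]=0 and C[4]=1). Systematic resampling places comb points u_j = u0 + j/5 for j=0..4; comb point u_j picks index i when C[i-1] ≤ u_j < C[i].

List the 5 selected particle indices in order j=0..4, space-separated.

1 1 2 3 4

C = [1/27, 10/27, 16/27, 20/27, 1]
j=0: u_0=1/20 ∈ [1/27, 10/27) → index 1
j=1: u_1=1/4 ∈ [1/27, 10/27) → index 1
j=2: u_2=9/20 ∈ [10/27, 16/27) → index 2
j=3: u_3=13/20 ∈ [16/27, 20/27) → index 3
j=4: u_4=17/20 ∈ [20/27, 1) → index 4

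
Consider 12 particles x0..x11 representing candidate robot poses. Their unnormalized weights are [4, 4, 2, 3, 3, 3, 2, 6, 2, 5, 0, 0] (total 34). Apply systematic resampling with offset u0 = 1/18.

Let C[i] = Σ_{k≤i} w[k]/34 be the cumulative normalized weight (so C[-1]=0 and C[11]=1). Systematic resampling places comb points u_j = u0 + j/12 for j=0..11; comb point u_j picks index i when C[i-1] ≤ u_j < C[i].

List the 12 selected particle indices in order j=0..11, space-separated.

0 1 1 3 4 5 5 7 7 8 9 9

C = [2/17, 4/17, 5/17, 13/34, 8/17, 19/34, 21/34, 27/34, 29/34, 1, 1, 1]
j=0: u_0=1/18 ∈ [0, 2/17) → index 0
j=1: u_1=5/36 ∈ [2/17, 4/17) → index 1
j=2: u_2=2/9 ∈ [2/17, 4/17) → index 1
j=3: u_3=11/36 ∈ [5/17, 13/34) → index 3
j=4: u_4=7/18 ∈ [13/34, 8/17) → index 4
j=5: u_5=17/36 ∈ [8/17, 19/34) → index 5
j=6: u_6=5/9 ∈ [8/17, 19/34) → index 5
j=7: u_7=23/36 ∈ [21/34, 27/34) → index 7
j=8: u_8=13/18 ∈ [21/34, 27/34) → index 7
j=9: u_9=29/36 ∈ [27/34, 29/34) → index 8
j=10: u_10=8/9 ∈ [29/34, 1) → index 9
j=11: u_11=35/36 ∈ [29/34, 1) → index 9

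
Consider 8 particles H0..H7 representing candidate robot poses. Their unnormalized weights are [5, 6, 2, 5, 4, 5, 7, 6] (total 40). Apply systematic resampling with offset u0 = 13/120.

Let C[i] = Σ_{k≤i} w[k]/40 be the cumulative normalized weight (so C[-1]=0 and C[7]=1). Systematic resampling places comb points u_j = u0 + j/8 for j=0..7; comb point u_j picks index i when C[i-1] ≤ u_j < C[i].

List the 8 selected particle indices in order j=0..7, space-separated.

C = [1/8, 11/40, 13/40, 9/20, 11/20, 27/40, 17/20, 1]
j=0: u_0=13/120 ∈ [0, 1/8) → index 0
j=1: u_1=7/30 ∈ [1/8, 11/40) → index 1
j=2: u_2=43/120 ∈ [13/40, 9/20) → index 3
j=3: u_3=29/60 ∈ [9/20, 11/20) → index 4
j=4: u_4=73/120 ∈ [11/20, 27/40) → index 5
j=5: u_5=11/15 ∈ [27/40, 17/20) → index 6
j=6: u_6=103/120 ∈ [17/20, 1) → index 7
j=7: u_7=59/60 ∈ [17/20, 1) → index 7

0 1 3 4 5 6 7 7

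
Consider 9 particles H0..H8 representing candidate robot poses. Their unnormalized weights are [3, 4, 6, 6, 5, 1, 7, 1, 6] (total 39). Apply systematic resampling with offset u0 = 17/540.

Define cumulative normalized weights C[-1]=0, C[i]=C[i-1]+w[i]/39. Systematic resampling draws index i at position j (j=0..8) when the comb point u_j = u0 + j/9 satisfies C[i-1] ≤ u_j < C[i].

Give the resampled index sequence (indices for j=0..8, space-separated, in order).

C = [1/13, 7/39, 1/3, 19/39, 8/13, 25/39, 32/39, 11/13, 1]
j=0: u_0=17/540 ∈ [0, 1/13) → index 0
j=1: u_1=77/540 ∈ [1/13, 7/39) → index 1
j=2: u_2=137/540 ∈ [7/39, 1/3) → index 2
j=3: u_3=197/540 ∈ [1/3, 19/39) → index 3
j=4: u_4=257/540 ∈ [1/3, 19/39) → index 3
j=5: u_5=317/540 ∈ [19/39, 8/13) → index 4
j=6: u_6=377/540 ∈ [25/39, 32/39) → index 6
j=7: u_7=437/540 ∈ [25/39, 32/39) → index 6
j=8: u_8=497/540 ∈ [11/13, 1) → index 8

0 1 2 3 3 4 6 6 8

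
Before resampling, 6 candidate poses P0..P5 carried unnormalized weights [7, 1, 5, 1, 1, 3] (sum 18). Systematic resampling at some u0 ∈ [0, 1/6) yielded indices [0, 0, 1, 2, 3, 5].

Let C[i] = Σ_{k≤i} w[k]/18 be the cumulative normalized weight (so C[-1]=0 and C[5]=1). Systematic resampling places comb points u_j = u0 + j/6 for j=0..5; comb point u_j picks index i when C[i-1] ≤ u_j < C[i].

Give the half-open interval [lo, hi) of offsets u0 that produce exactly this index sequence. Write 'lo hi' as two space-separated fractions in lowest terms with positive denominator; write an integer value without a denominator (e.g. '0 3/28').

1/18 1/9

C = [7/18, 4/9, 13/18, 7/9, 5/6, 1]
j=0 picked index 0: u0 ∈ [0, 7/18)
j=1 picked index 0: u0 ∈ [-1/6, 2/9)
j=2 picked index 1: u0 ∈ [1/18, 1/9)
j=3 picked index 2: u0 ∈ [-1/18, 2/9)
j=4 picked index 3: u0 ∈ [1/18, 1/9)
j=5 picked index 5: u0 ∈ [0, 1/6)
intersection: [1/18, 1/9)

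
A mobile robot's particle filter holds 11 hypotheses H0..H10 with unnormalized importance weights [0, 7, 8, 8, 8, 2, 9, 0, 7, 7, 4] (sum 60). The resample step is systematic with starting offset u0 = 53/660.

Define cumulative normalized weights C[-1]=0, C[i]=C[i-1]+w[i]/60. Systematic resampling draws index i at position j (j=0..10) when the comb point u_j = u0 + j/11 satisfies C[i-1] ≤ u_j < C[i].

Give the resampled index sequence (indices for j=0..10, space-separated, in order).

C = [0, 7/60, 1/4, 23/60, 31/60, 11/20, 7/10, 7/10, 49/60, 14/15, 1]
j=0: u_0=53/660 ∈ [0, 7/60) → index 1
j=1: u_1=113/660 ∈ [7/60, 1/4) → index 2
j=2: u_2=173/660 ∈ [1/4, 23/60) → index 3
j=3: u_3=233/660 ∈ [1/4, 23/60) → index 3
j=4: u_4=293/660 ∈ [23/60, 31/60) → index 4
j=5: u_5=353/660 ∈ [31/60, 11/20) → index 5
j=6: u_6=413/660 ∈ [11/20, 7/10) → index 6
j=7: u_7=43/60 ∈ [7/10, 49/60) → index 8
j=8: u_8=533/660 ∈ [7/10, 49/60) → index 8
j=9: u_9=593/660 ∈ [49/60, 14/15) → index 9
j=10: u_10=653/660 ∈ [14/15, 1) → index 10

1 2 3 3 4 5 6 8 8 9 10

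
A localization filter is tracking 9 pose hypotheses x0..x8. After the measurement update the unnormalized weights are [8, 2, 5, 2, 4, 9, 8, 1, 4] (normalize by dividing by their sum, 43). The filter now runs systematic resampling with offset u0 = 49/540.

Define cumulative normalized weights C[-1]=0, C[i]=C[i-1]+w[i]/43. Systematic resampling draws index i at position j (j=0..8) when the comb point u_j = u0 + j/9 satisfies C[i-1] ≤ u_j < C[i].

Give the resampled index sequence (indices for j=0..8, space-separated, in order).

C = [8/43, 10/43, 15/43, 17/43, 21/43, 30/43, 38/43, 39/43, 1]
j=0: u_0=49/540 ∈ [0, 8/43) → index 0
j=1: u_1=109/540 ∈ [8/43, 10/43) → index 1
j=2: u_2=169/540 ∈ [10/43, 15/43) → index 2
j=3: u_3=229/540 ∈ [17/43, 21/43) → index 4
j=4: u_4=289/540 ∈ [21/43, 30/43) → index 5
j=5: u_5=349/540 ∈ [21/43, 30/43) → index 5
j=6: u_6=409/540 ∈ [30/43, 38/43) → index 6
j=7: u_7=469/540 ∈ [30/43, 38/43) → index 6
j=8: u_8=529/540 ∈ [39/43, 1) → index 8

0 1 2 4 5 5 6 6 8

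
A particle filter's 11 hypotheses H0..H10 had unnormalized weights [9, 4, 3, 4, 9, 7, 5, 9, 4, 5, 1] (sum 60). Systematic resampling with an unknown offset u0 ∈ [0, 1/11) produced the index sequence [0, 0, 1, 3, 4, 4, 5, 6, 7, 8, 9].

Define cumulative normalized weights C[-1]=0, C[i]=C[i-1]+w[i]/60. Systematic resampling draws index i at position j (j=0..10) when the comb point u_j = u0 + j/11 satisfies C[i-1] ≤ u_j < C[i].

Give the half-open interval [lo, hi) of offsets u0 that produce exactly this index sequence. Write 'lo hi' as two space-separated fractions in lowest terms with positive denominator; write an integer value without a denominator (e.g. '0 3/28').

C = [3/20, 13/60, 4/15, 1/3, 29/60, 3/5, 41/60, 5/6, 9/10, 59/60, 1]
j=0 picked index 0: u0 ∈ [0, 3/20)
j=1 picked index 0: u0 ∈ [-1/11, 13/220)
j=2 picked index 1: u0 ∈ [-7/220, 23/660)
j=3 picked index 3: u0 ∈ [-1/165, 2/33)
j=4 picked index 4: u0 ∈ [-1/33, 79/660)
j=5 picked index 4: u0 ∈ [-4/33, 19/660)
j=6 picked index 5: u0 ∈ [-41/660, 3/55)
j=7 picked index 6: u0 ∈ [-2/55, 31/660)
j=8 picked index 7: u0 ∈ [-29/660, 7/66)
j=9 picked index 8: u0 ∈ [1/66, 9/110)
j=10 picked index 9: u0 ∈ [-1/110, 49/660)
intersection: [1/66, 19/660)

1/66 19/660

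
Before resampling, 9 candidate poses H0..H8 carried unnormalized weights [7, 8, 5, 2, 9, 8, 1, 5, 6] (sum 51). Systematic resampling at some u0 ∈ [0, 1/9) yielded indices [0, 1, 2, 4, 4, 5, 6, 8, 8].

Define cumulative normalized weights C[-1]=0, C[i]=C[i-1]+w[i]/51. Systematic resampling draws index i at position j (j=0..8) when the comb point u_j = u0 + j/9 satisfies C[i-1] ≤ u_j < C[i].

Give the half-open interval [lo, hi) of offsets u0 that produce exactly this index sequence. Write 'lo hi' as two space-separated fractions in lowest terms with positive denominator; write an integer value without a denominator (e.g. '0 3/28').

16/153 1/9

C = [7/51, 5/17, 20/51, 22/51, 31/51, 13/17, 40/51, 15/17, 1]
j=0 picked index 0: u0 ∈ [0, 7/51)
j=1 picked index 1: u0 ∈ [4/153, 28/153)
j=2 picked index 2: u0 ∈ [11/153, 26/153)
j=3 picked index 4: u0 ∈ [5/51, 14/51)
j=4 picked index 4: u0 ∈ [-2/153, 25/153)
j=5 picked index 5: u0 ∈ [8/153, 32/153)
j=6 picked index 6: u0 ∈ [5/51, 2/17)
j=7 picked index 8: u0 ∈ [16/153, 2/9)
j=8 picked index 8: u0 ∈ [-1/153, 1/9)
intersection: [16/153, 1/9)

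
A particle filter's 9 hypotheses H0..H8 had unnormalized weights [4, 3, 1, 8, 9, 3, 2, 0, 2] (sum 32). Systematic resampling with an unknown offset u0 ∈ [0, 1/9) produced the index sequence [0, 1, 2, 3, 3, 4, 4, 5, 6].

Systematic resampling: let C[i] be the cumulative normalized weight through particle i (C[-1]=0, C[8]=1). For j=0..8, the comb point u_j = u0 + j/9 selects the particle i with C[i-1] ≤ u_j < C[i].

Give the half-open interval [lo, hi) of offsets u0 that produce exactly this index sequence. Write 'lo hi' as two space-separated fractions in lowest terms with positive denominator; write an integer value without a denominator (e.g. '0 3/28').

C = [1/8, 7/32, 1/4, 1/2, 25/32, 7/8, 15/16, 15/16, 1]
j=0 picked index 0: u0 ∈ [0, 1/8)
j=1 picked index 1: u0 ∈ [1/72, 31/288)
j=2 picked index 2: u0 ∈ [-1/288, 1/36)
j=3 picked index 3: u0 ∈ [-1/12, 1/6)
j=4 picked index 3: u0 ∈ [-7/36, 1/18)
j=5 picked index 4: u0 ∈ [-1/18, 65/288)
j=6 picked index 4: u0 ∈ [-1/6, 11/96)
j=7 picked index 5: u0 ∈ [1/288, 7/72)
j=8 picked index 6: u0 ∈ [-1/72, 7/144)
intersection: [1/72, 1/36)

1/72 1/36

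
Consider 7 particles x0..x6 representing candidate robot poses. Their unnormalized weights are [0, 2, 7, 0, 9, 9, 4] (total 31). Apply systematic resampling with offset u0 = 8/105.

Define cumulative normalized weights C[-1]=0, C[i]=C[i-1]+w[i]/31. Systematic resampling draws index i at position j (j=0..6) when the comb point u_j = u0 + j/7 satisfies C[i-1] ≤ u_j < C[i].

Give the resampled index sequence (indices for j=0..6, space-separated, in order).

2 2 4 4 5 5 6

C = [0, 2/31, 9/31, 9/31, 18/31, 27/31, 1]
j=0: u_0=8/105 ∈ [2/31, 9/31) → index 2
j=1: u_1=23/105 ∈ [2/31, 9/31) → index 2
j=2: u_2=38/105 ∈ [9/31, 18/31) → index 4
j=3: u_3=53/105 ∈ [9/31, 18/31) → index 4
j=4: u_4=68/105 ∈ [18/31, 27/31) → index 5
j=5: u_5=83/105 ∈ [18/31, 27/31) → index 5
j=6: u_6=14/15 ∈ [27/31, 1) → index 6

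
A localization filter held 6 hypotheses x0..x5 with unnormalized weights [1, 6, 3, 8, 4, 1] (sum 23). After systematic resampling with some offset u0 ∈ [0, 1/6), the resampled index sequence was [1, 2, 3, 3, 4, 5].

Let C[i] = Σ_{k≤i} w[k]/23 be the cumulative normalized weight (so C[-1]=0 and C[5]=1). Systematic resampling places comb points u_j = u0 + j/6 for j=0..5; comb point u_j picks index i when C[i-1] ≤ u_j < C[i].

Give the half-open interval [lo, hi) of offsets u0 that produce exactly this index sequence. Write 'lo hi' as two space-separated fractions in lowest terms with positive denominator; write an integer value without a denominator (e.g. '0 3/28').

C = [1/23, 7/23, 10/23, 18/23, 22/23, 1]
j=0 picked index 1: u0 ∈ [1/23, 7/23)
j=1 picked index 2: u0 ∈ [19/138, 37/138)
j=2 picked index 3: u0 ∈ [7/69, 31/69)
j=3 picked index 3: u0 ∈ [-3/46, 13/46)
j=4 picked index 4: u0 ∈ [8/69, 20/69)
j=5 picked index 5: u0 ∈ [17/138, 1/6)
intersection: [19/138, 1/6)

19/138 1/6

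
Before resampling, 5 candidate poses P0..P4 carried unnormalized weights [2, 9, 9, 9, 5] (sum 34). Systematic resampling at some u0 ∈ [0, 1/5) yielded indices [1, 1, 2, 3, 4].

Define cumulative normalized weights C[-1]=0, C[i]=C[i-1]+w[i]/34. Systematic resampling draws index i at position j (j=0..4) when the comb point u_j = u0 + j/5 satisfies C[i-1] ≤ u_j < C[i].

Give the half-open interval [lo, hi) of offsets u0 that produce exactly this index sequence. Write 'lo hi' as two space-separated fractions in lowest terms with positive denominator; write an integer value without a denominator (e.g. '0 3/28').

1/17 21/170

C = [1/17, 11/34, 10/17, 29/34, 1]
j=0 picked index 1: u0 ∈ [1/17, 11/34)
j=1 picked index 1: u0 ∈ [-12/85, 21/170)
j=2 picked index 2: u0 ∈ [-13/170, 16/85)
j=3 picked index 3: u0 ∈ [-1/85, 43/170)
j=4 picked index 4: u0 ∈ [9/170, 1/5)
intersection: [1/17, 21/170)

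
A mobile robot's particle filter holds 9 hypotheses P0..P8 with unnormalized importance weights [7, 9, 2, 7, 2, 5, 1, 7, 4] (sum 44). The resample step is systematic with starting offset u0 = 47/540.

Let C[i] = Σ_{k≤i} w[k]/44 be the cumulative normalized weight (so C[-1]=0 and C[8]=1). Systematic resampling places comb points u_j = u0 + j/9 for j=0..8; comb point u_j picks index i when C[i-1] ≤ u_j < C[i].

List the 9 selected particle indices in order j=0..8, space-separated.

0 1 1 3 3 5 7 7 8

C = [7/44, 4/11, 9/22, 25/44, 27/44, 8/11, 3/4, 10/11, 1]
j=0: u_0=47/540 ∈ [0, 7/44) → index 0
j=1: u_1=107/540 ∈ [7/44, 4/11) → index 1
j=2: u_2=167/540 ∈ [7/44, 4/11) → index 1
j=3: u_3=227/540 ∈ [9/22, 25/44) → index 3
j=4: u_4=287/540 ∈ [9/22, 25/44) → index 3
j=5: u_5=347/540 ∈ [27/44, 8/11) → index 5
j=6: u_6=407/540 ∈ [3/4, 10/11) → index 7
j=7: u_7=467/540 ∈ [3/4, 10/11) → index 7
j=8: u_8=527/540 ∈ [10/11, 1) → index 8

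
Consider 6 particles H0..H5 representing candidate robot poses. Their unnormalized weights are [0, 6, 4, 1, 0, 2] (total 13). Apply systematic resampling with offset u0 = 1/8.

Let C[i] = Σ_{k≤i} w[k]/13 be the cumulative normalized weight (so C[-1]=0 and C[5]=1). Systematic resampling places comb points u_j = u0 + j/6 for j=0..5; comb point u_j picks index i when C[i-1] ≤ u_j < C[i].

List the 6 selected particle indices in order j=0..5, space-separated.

C = [0, 6/13, 10/13, 11/13, 11/13, 1]
j=0: u_0=1/8 ∈ [0, 6/13) → index 1
j=1: u_1=7/24 ∈ [0, 6/13) → index 1
j=2: u_2=11/24 ∈ [0, 6/13) → index 1
j=3: u_3=5/8 ∈ [6/13, 10/13) → index 2
j=4: u_4=19/24 ∈ [10/13, 11/13) → index 3
j=5: u_5=23/24 ∈ [11/13, 1) → index 5

1 1 1 2 3 5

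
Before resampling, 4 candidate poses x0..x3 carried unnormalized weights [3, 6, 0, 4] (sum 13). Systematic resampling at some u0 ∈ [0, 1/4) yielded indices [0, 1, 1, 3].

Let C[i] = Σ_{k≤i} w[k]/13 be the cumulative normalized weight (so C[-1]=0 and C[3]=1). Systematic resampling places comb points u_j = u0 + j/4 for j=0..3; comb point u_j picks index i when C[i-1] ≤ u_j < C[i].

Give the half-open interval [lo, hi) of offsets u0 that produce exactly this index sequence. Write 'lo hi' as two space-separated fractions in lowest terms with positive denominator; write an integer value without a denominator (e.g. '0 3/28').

0 5/26

C = [3/13, 9/13, 9/13, 1]
j=0 picked index 0: u0 ∈ [0, 3/13)
j=1 picked index 1: u0 ∈ [-1/52, 23/52)
j=2 picked index 1: u0 ∈ [-7/26, 5/26)
j=3 picked index 3: u0 ∈ [-3/52, 1/4)
intersection: [0, 5/26)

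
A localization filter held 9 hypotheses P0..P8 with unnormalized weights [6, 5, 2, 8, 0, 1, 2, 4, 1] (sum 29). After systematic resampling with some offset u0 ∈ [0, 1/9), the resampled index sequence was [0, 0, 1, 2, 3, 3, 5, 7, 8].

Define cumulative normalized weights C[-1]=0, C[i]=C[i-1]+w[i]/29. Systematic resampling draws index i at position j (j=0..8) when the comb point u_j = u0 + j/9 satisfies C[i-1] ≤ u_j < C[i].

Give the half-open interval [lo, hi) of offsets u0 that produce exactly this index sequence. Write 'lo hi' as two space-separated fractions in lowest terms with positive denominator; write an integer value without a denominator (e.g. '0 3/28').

C = [6/29, 11/29, 13/29, 21/29, 21/29, 22/29, 24/29, 28/29, 1]
j=0 picked index 0: u0 ∈ [0, 6/29)
j=1 picked index 0: u0 ∈ [-1/9, 25/261)
j=2 picked index 1: u0 ∈ [-4/261, 41/261)
j=3 picked index 2: u0 ∈ [4/87, 10/87)
j=4 picked index 3: u0 ∈ [1/261, 73/261)
j=5 picked index 3: u0 ∈ [-28/261, 44/261)
j=6 picked index 5: u0 ∈ [5/87, 8/87)
j=7 picked index 7: u0 ∈ [13/261, 49/261)
j=8 picked index 8: u0 ∈ [20/261, 1/9)
intersection: [20/261, 8/87)

20/261 8/87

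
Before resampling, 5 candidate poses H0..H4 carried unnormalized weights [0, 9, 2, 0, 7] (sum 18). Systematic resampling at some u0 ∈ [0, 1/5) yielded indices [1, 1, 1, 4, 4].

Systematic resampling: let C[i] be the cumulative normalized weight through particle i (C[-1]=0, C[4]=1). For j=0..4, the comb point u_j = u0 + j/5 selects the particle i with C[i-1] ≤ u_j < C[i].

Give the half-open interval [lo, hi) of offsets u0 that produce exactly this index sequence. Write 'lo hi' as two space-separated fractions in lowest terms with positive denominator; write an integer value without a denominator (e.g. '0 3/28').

1/90 1/10

C = [0, 1/2, 11/18, 11/18, 1]
j=0 picked index 1: u0 ∈ [0, 1/2)
j=1 picked index 1: u0 ∈ [-1/5, 3/10)
j=2 picked index 1: u0 ∈ [-2/5, 1/10)
j=3 picked index 4: u0 ∈ [1/90, 2/5)
j=4 picked index 4: u0 ∈ [-17/90, 1/5)
intersection: [1/90, 1/10)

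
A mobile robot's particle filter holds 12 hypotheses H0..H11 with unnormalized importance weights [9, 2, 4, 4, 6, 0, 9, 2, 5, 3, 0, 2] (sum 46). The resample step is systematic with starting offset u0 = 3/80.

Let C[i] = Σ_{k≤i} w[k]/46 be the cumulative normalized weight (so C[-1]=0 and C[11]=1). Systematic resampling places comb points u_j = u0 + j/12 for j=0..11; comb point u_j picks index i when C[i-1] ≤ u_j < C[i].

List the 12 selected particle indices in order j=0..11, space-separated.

C = [9/46, 11/46, 15/46, 19/46, 25/46, 25/46, 17/23, 18/23, 41/46, 22/23, 22/23, 1]
j=0: u_0=3/80 ∈ [0, 9/46) → index 0
j=1: u_1=29/240 ∈ [0, 9/46) → index 0
j=2: u_2=49/240 ∈ [9/46, 11/46) → index 1
j=3: u_3=23/80 ∈ [11/46, 15/46) → index 2
j=4: u_4=89/240 ∈ [15/46, 19/46) → index 3
j=5: u_5=109/240 ∈ [19/46, 25/46) → index 4
j=6: u_6=43/80 ∈ [19/46, 25/46) → index 4
j=7: u_7=149/240 ∈ [25/46, 17/23) → index 6
j=8: u_8=169/240 ∈ [25/46, 17/23) → index 6
j=9: u_9=63/80 ∈ [18/23, 41/46) → index 8
j=10: u_10=209/240 ∈ [18/23, 41/46) → index 8
j=11: u_11=229/240 ∈ [41/46, 22/23) → index 9

0 0 1 2 3 4 4 6 6 8 8 9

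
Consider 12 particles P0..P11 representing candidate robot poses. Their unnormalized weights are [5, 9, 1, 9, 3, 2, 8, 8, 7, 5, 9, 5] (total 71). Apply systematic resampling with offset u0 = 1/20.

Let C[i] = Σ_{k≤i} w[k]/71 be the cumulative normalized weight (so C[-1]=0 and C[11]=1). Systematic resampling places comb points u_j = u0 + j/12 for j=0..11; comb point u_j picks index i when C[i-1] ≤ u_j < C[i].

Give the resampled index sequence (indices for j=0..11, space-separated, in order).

0 1 3 3 5 6 7 7 8 9 10 11

C = [5/71, 14/71, 15/71, 24/71, 27/71, 29/71, 37/71, 45/71, 52/71, 57/71, 66/71, 1]
j=0: u_0=1/20 ∈ [0, 5/71) → index 0
j=1: u_1=2/15 ∈ [5/71, 14/71) → index 1
j=2: u_2=13/60 ∈ [15/71, 24/71) → index 3
j=3: u_3=3/10 ∈ [15/71, 24/71) → index 3
j=4: u_4=23/60 ∈ [27/71, 29/71) → index 5
j=5: u_5=7/15 ∈ [29/71, 37/71) → index 6
j=6: u_6=11/20 ∈ [37/71, 45/71) → index 7
j=7: u_7=19/30 ∈ [37/71, 45/71) → index 7
j=8: u_8=43/60 ∈ [45/71, 52/71) → index 8
j=9: u_9=4/5 ∈ [52/71, 57/71) → index 9
j=10: u_10=53/60 ∈ [57/71, 66/71) → index 10
j=11: u_11=29/30 ∈ [66/71, 1) → index 11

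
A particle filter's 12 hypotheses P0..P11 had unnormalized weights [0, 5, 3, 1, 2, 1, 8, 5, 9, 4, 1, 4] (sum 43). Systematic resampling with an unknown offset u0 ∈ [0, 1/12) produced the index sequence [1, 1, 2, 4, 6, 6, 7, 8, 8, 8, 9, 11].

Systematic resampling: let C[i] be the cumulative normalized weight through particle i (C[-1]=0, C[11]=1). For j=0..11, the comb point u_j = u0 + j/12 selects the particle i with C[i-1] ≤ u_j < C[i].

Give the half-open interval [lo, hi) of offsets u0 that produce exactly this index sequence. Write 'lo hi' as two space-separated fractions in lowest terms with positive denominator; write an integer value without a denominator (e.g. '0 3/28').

C = [0, 5/43, 8/43, 9/43, 11/43, 12/43, 20/43, 25/43, 34/43, 38/43, 39/43, 1]
j=0 picked index 1: u0 ∈ [0, 5/43)
j=1 picked index 1: u0 ∈ [-1/12, 17/516)
j=2 picked index 2: u0 ∈ [-13/258, 5/258)
j=3 picked index 4: u0 ∈ [-7/172, 1/172)
j=4 picked index 6: u0 ∈ [-7/129, 17/129)
j=5 picked index 6: u0 ∈ [-71/516, 25/516)
j=6 picked index 7: u0 ∈ [-3/86, 7/86)
j=7 picked index 8: u0 ∈ [-1/516, 107/516)
j=8 picked index 8: u0 ∈ [-11/129, 16/129)
j=9 picked index 8: u0 ∈ [-29/172, 7/172)
j=10 picked index 9: u0 ∈ [-11/258, 13/258)
j=11 picked index 11: u0 ∈ [-5/516, 1/12)
intersection: [0, 1/172)

0 1/172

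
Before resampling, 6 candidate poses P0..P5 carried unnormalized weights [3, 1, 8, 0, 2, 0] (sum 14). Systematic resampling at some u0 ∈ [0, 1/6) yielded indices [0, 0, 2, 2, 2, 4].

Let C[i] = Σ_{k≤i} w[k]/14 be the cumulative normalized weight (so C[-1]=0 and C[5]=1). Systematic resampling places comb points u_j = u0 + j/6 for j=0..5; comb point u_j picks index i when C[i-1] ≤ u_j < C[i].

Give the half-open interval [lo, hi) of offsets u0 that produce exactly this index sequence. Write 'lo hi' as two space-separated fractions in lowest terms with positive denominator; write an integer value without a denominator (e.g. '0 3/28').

C = [3/14, 2/7, 6/7, 6/7, 1, 1]
j=0 picked index 0: u0 ∈ [0, 3/14)
j=1 picked index 0: u0 ∈ [-1/6, 1/21)
j=2 picked index 2: u0 ∈ [-1/21, 11/21)
j=3 picked index 2: u0 ∈ [-3/14, 5/14)
j=4 picked index 2: u0 ∈ [-8/21, 4/21)
j=5 picked index 4: u0 ∈ [1/42, 1/6)
intersection: [1/42, 1/21)

1/42 1/21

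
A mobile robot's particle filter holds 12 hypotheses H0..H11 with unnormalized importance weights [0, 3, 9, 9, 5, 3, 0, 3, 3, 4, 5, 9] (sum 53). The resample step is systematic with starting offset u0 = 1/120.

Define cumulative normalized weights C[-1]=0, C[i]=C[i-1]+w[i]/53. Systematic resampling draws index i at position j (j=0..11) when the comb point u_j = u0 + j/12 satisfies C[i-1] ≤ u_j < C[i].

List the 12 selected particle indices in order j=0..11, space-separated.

C = [0, 3/53, 12/53, 21/53, 26/53, 29/53, 29/53, 32/53, 35/53, 39/53, 44/53, 1]
j=0: u_0=1/120 ∈ [0, 3/53) → index 1
j=1: u_1=11/120 ∈ [3/53, 12/53) → index 2
j=2: u_2=7/40 ∈ [3/53, 12/53) → index 2
j=3: u_3=31/120 ∈ [12/53, 21/53) → index 3
j=4: u_4=41/120 ∈ [12/53, 21/53) → index 3
j=5: u_5=17/40 ∈ [21/53, 26/53) → index 4
j=6: u_6=61/120 ∈ [26/53, 29/53) → index 5
j=7: u_7=71/120 ∈ [29/53, 32/53) → index 7
j=8: u_8=27/40 ∈ [35/53, 39/53) → index 9
j=9: u_9=91/120 ∈ [39/53, 44/53) → index 10
j=10: u_10=101/120 ∈ [44/53, 1) → index 11
j=11: u_11=37/40 ∈ [44/53, 1) → index 11

1 2 2 3 3 4 5 7 9 10 11 11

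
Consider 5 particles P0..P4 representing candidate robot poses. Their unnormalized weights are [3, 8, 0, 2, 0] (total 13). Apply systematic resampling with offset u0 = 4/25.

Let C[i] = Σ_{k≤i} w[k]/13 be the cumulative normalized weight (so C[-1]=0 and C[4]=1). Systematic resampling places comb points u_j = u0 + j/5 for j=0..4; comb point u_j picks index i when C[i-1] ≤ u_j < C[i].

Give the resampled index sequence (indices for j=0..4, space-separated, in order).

0 1 1 1 3

C = [3/13, 11/13, 11/13, 1, 1]
j=0: u_0=4/25 ∈ [0, 3/13) → index 0
j=1: u_1=9/25 ∈ [3/13, 11/13) → index 1
j=2: u_2=14/25 ∈ [3/13, 11/13) → index 1
j=3: u_3=19/25 ∈ [3/13, 11/13) → index 1
j=4: u_4=24/25 ∈ [11/13, 1) → index 3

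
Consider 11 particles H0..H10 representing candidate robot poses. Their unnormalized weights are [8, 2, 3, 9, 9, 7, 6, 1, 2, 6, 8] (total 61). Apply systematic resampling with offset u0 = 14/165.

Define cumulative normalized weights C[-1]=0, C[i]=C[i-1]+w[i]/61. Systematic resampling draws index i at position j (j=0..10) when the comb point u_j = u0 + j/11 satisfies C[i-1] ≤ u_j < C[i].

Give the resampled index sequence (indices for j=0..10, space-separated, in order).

0 2 3 3 4 5 6 6 9 10 10

C = [8/61, 10/61, 13/61, 22/61, 31/61, 38/61, 44/61, 45/61, 47/61, 53/61, 1]
j=0: u_0=14/165 ∈ [0, 8/61) → index 0
j=1: u_1=29/165 ∈ [10/61, 13/61) → index 2
j=2: u_2=4/15 ∈ [13/61, 22/61) → index 3
j=3: u_3=59/165 ∈ [13/61, 22/61) → index 3
j=4: u_4=74/165 ∈ [22/61, 31/61) → index 4
j=5: u_5=89/165 ∈ [31/61, 38/61) → index 5
j=6: u_6=104/165 ∈ [38/61, 44/61) → index 6
j=7: u_7=119/165 ∈ [38/61, 44/61) → index 6
j=8: u_8=134/165 ∈ [47/61, 53/61) → index 9
j=9: u_9=149/165 ∈ [53/61, 1) → index 10
j=10: u_10=164/165 ∈ [53/61, 1) → index 10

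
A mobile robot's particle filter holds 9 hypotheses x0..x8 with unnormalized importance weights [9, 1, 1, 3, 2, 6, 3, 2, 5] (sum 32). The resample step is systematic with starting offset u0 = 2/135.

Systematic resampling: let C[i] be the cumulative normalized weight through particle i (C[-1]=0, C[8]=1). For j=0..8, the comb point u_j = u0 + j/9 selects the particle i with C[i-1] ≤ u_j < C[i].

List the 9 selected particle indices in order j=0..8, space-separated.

0 0 0 3 4 5 5 7 8

C = [9/32, 5/16, 11/32, 7/16, 1/2, 11/16, 25/32, 27/32, 1]
j=0: u_0=2/135 ∈ [0, 9/32) → index 0
j=1: u_1=17/135 ∈ [0, 9/32) → index 0
j=2: u_2=32/135 ∈ [0, 9/32) → index 0
j=3: u_3=47/135 ∈ [11/32, 7/16) → index 3
j=4: u_4=62/135 ∈ [7/16, 1/2) → index 4
j=5: u_5=77/135 ∈ [1/2, 11/16) → index 5
j=6: u_6=92/135 ∈ [1/2, 11/16) → index 5
j=7: u_7=107/135 ∈ [25/32, 27/32) → index 7
j=8: u_8=122/135 ∈ [27/32, 1) → index 8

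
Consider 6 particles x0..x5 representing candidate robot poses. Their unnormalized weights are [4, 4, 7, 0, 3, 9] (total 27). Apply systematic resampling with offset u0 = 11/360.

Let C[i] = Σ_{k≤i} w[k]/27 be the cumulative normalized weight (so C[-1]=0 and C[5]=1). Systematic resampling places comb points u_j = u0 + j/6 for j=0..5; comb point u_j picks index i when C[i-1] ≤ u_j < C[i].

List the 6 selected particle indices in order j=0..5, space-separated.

C = [4/27, 8/27, 5/9, 5/9, 2/3, 1]
j=0: u_0=11/360 ∈ [0, 4/27) → index 0
j=1: u_1=71/360 ∈ [4/27, 8/27) → index 1
j=2: u_2=131/360 ∈ [8/27, 5/9) → index 2
j=3: u_3=191/360 ∈ [8/27, 5/9) → index 2
j=4: u_4=251/360 ∈ [2/3, 1) → index 5
j=5: u_5=311/360 ∈ [2/3, 1) → index 5

0 1 2 2 5 5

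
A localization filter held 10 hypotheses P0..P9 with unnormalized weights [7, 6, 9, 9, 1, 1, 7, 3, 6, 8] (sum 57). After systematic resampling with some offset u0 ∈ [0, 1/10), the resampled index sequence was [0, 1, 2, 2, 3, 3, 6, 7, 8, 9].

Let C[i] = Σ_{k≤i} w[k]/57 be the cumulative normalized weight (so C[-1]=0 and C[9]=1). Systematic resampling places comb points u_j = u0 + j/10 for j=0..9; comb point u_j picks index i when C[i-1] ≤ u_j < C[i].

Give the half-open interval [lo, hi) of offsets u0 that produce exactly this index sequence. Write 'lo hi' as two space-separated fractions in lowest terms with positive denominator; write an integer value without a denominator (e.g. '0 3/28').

8/285 5/114

C = [7/57, 13/57, 22/57, 31/57, 32/57, 11/19, 40/57, 43/57, 49/57, 1]
j=0 picked index 0: u0 ∈ [0, 7/57)
j=1 picked index 1: u0 ∈ [13/570, 73/570)
j=2 picked index 2: u0 ∈ [8/285, 53/285)
j=3 picked index 2: u0 ∈ [-41/570, 49/570)
j=4 picked index 3: u0 ∈ [-4/285, 41/285)
j=5 picked index 3: u0 ∈ [-13/114, 5/114)
j=6 picked index 6: u0 ∈ [-2/95, 29/285)
j=7 picked index 7: u0 ∈ [1/570, 31/570)
j=8 picked index 8: u0 ∈ [-13/285, 17/285)
j=9 picked index 9: u0 ∈ [-23/570, 1/10)
intersection: [8/285, 5/114)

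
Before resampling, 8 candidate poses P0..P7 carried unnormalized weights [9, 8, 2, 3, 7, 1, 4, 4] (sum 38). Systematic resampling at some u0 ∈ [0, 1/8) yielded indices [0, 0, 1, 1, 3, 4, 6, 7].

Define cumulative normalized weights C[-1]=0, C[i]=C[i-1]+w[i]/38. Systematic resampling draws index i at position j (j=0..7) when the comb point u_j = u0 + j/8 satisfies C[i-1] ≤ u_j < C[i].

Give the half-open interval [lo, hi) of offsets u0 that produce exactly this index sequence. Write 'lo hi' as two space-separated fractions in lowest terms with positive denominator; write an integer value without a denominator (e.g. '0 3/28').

C = [9/38, 17/38, 1/2, 11/19, 29/38, 15/19, 17/19, 1]
j=0 picked index 0: u0 ∈ [0, 9/38)
j=1 picked index 0: u0 ∈ [-1/8, 17/152)
j=2 picked index 1: u0 ∈ [-1/76, 15/76)
j=3 picked index 1: u0 ∈ [-21/152, 11/152)
j=4 picked index 3: u0 ∈ [0, 3/38)
j=5 picked index 4: u0 ∈ [-7/152, 21/152)
j=6 picked index 6: u0 ∈ [3/76, 11/76)
j=7 picked index 7: u0 ∈ [3/152, 1/8)
intersection: [3/76, 11/152)

3/76 11/152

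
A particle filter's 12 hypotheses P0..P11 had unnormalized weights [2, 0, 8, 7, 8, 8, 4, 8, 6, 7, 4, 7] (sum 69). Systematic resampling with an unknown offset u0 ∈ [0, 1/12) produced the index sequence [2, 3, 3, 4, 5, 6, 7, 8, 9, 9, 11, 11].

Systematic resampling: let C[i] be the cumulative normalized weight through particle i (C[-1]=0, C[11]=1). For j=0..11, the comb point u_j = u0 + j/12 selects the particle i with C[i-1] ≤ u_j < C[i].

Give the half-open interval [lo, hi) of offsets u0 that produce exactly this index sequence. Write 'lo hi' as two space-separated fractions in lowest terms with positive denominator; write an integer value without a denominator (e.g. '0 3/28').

C = [2/69, 2/69, 10/69, 17/69, 25/69, 11/23, 37/69, 15/23, 17/23, 58/69, 62/69, 1]
j=0 picked index 2: u0 ∈ [2/69, 10/69)
j=1 picked index 3: u0 ∈ [17/276, 15/92)
j=2 picked index 3: u0 ∈ [-1/46, 11/138)
j=3 picked index 4: u0 ∈ [-1/276, 31/276)
j=4 picked index 5: u0 ∈ [2/69, 10/69)
j=5 picked index 6: u0 ∈ [17/276, 11/92)
j=6 picked index 7: u0 ∈ [5/138, 7/46)
j=7 picked index 8: u0 ∈ [19/276, 43/276)
j=8 picked index 9: u0 ∈ [5/69, 4/23)
j=9 picked index 9: u0 ∈ [-1/92, 25/276)
j=10 picked index 11: u0 ∈ [3/46, 1/6)
j=11 picked index 11: u0 ∈ [-5/276, 1/12)
intersection: [5/69, 11/138)

5/69 11/138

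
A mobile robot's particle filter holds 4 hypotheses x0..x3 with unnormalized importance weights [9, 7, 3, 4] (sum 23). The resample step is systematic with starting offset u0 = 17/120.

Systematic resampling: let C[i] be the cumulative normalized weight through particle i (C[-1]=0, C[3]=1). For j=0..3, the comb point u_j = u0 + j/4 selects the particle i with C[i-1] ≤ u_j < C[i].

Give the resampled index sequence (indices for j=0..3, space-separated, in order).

0 1 1 3

C = [9/23, 16/23, 19/23, 1]
j=0: u_0=17/120 ∈ [0, 9/23) → index 0
j=1: u_1=47/120 ∈ [9/23, 16/23) → index 1
j=2: u_2=77/120 ∈ [9/23, 16/23) → index 1
j=3: u_3=107/120 ∈ [19/23, 1) → index 3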